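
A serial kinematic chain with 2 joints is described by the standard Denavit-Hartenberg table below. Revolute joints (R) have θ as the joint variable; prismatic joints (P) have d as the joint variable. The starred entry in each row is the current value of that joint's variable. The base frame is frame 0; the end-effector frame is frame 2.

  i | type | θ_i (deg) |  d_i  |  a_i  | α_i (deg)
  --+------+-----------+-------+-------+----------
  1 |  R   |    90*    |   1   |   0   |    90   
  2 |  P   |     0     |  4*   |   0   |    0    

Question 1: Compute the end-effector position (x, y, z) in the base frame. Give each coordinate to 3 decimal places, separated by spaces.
after link 1: o_1 = (0.0000, 0.0000, 1.0000)
after link 2: o_2 = (4.0000, -0.0000, 1.0000)

4.000 -0.000 1.000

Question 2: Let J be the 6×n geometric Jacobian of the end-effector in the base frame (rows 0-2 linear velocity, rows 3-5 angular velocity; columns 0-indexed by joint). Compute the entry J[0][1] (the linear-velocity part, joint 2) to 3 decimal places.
prismatic axis z_1 = (1.0000,-0.0000,0.0000)
J_v[:, 1] = z_1; J_ω[:, 1] = (0,0,0)
entry J[0][1] = 1.0000

1.000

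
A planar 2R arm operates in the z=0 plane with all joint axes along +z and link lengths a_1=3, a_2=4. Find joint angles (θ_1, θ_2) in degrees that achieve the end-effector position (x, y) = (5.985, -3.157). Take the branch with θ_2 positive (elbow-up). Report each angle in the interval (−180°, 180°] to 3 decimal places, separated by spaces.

-44.997 29.989

cos θ_2 = (45.7869−3²−4²)/(2·3·4) = 0.8661; θ_2 = 29.9892° (elbow-up)
β = atan2(-3.1570,5.9850) = -27.8110°; ψ = atan2(1.9993,6.4645) = 17.1859°
θ_1 = β − ψ = -44.9969°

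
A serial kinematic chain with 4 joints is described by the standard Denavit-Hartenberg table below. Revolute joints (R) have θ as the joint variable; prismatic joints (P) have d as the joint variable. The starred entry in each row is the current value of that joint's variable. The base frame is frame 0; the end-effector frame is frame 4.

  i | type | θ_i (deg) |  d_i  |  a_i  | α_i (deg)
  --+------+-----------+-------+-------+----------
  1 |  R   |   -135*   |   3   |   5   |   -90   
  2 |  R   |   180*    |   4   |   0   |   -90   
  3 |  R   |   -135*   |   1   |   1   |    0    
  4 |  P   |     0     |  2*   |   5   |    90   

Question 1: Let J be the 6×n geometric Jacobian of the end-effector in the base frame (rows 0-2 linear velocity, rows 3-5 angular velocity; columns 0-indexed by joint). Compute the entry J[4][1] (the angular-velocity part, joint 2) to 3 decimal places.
-0.707

axis z_1 = (0.7071,-0.7071,0.0000); lever o_n−o_1 = (2.8284,-8.8284,3.0000)
cross product → J_v[:, 1] = (-2.1213,-2.1213,-4.2426)
J_ω[:, 1] = z_1
entry J[4][1] = -0.7071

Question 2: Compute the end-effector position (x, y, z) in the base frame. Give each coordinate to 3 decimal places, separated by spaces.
-0.707 -12.364 6.000

after link 1: o_1 = (-3.5355, -3.5355, 3.0000)
after link 2: o_2 = (-0.7071, -6.3640, 3.0000)
after link 3: o_3 = (-0.7071, -7.3640, 4.0000)
after link 4: o_4 = (-0.7071, -12.3640, 6.0000)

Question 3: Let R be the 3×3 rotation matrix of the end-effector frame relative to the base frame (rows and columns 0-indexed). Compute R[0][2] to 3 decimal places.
-1.000

End-effector z-axis (col 2 of R) = (-1.0000,-0.0000,0.0000)
R[0][2] = -1.0000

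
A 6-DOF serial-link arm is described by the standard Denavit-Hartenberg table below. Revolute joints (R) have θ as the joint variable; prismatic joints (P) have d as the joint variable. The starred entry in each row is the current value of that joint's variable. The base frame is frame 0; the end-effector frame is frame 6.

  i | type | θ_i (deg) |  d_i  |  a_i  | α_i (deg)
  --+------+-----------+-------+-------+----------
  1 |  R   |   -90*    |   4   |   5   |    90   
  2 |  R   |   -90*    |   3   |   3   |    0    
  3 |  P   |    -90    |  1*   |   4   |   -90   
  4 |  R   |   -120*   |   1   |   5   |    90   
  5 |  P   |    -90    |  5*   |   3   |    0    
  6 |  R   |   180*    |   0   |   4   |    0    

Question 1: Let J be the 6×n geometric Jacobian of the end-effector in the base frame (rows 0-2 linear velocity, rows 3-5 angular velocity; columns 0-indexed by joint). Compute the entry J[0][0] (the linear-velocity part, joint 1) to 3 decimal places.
axis z_0 = ẑ; lever o_n−o_0 = (-5.8301,-7.8301,-1.0000)
cross product → J_v[:, 0] = (7.8301,-5.8301,0.0000)
J_ω[:, 0] = z_0
entry J[0][0] = 7.8301

7.830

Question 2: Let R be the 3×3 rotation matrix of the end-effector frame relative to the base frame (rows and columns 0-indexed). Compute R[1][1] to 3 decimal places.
End-effector y-axis (col 1 of R) = (0.8660,0.5000,-0.0000)
R[1][1] = 0.5000

0.500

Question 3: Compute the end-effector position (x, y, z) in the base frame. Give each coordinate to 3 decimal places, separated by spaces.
after link 1: o_1 = (0.0000, -5.0000, 4.0000)
after link 2: o_2 = (-3.0000, -5.0000, 1.0000)
after link 3: o_3 = (-4.0000, -1.0000, 1.0000)
after link 4: o_4 = (-8.3301, -3.5000, 0.0000)
after link 5: o_5 = (-5.8301, -7.8301, 3.0000)
after link 6: o_6 = (-5.8301, -7.8301, -1.0000)

-5.830 -7.830 -1.000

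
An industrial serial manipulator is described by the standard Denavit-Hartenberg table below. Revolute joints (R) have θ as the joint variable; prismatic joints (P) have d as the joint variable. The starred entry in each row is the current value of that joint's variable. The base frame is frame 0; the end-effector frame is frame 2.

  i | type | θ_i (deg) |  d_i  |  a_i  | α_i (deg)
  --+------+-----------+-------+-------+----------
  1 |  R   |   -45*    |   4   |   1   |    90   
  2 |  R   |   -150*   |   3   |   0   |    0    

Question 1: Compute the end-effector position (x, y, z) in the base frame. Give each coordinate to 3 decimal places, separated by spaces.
-1.414 -2.828 4.000

after link 1: o_1 = (0.7071, -0.7071, 4.0000)
after link 2: o_2 = (-1.4142, -2.8284, 4.0000)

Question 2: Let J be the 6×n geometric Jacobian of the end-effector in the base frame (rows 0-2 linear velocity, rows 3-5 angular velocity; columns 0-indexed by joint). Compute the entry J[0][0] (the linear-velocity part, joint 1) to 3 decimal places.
2.828

axis z_0 = ẑ; lever o_n−o_0 = (-1.4142,-2.8284,4.0000)
cross product → J_v[:, 0] = (2.8284,-1.4142,0.0000)
J_ω[:, 0] = z_0
entry J[0][0] = 2.8284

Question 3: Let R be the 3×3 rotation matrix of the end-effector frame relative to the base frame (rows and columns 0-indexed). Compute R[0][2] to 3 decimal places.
End-effector z-axis (col 2 of R) = (-0.7071,-0.7071,0.0000)
R[0][2] = -0.7071

-0.707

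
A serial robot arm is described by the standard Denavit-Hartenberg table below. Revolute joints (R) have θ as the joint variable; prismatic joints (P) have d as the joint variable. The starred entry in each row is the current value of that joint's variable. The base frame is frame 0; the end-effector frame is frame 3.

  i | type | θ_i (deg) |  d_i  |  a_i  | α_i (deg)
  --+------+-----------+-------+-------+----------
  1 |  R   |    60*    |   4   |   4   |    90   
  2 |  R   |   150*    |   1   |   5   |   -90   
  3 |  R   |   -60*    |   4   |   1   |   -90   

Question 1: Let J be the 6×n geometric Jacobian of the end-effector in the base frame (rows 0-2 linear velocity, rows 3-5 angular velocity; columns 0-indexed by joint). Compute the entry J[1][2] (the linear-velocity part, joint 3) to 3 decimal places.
axis z_2 = (-0.2500,-0.4330,-0.8660); lever o_n−o_2 = (-0.4665,-2.5401,-3.2141)
cross product → J_v[:, 2] = (-0.8080,-0.3995,0.4330)
J_ω[:, 2] = z_2
entry J[1][2] = -0.3995

-0.400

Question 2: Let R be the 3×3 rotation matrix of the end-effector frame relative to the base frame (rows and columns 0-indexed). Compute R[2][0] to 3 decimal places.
0.250

End-effector x-axis (col 0 of R) = (0.5335,-0.8080,0.2500)
R[2][0] = 0.2500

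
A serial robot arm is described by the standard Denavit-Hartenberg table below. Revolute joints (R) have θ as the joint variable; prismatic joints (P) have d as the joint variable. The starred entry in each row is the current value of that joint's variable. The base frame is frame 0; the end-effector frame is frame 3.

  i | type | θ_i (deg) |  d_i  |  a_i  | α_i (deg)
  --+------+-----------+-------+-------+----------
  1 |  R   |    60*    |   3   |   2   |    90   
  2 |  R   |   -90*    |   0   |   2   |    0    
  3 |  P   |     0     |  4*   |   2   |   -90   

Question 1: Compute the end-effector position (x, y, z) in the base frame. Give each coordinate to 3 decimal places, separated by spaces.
4.464 -0.268 -1.000

after link 1: o_1 = (1.0000, 1.7321, 3.0000)
after link 2: o_2 = (1.0000, 1.7321, 1.0000)
after link 3: o_3 = (4.4641, -0.2679, -1.0000)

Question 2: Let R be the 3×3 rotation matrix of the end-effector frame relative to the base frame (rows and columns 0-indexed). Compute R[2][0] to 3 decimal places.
End-effector x-axis (col 0 of R) = (0.0000,0.0000,-1.0000)
R[2][0] = -1.0000

-1.000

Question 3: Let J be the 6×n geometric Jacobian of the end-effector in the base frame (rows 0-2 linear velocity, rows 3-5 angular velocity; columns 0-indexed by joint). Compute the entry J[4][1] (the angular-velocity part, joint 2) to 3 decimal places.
axis z_1 = (0.8660,-0.5000,0.0000); lever o_n−o_1 = (3.4641,-2.0000,-4.0000)
cross product → J_v[:, 1] = (2.0000,3.4641,0.0000)
J_ω[:, 1] = z_1
entry J[4][1] = -0.5000

-0.500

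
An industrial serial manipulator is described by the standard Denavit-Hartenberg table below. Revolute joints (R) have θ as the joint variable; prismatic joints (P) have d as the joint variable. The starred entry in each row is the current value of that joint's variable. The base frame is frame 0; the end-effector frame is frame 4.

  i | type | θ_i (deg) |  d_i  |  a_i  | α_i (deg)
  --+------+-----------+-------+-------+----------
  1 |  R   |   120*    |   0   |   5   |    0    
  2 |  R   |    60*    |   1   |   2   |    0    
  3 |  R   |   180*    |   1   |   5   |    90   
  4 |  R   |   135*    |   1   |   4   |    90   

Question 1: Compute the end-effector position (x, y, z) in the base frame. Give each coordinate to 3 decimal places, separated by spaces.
after link 1: o_1 = (-2.5000, 4.3301, 0.0000)
after link 2: o_2 = (-4.5000, 4.3301, 1.0000)
after link 3: o_3 = (0.5000, 4.3301, 2.0000)
after link 4: o_4 = (-2.3284, 3.3301, 4.8284)

-2.328 3.330 4.828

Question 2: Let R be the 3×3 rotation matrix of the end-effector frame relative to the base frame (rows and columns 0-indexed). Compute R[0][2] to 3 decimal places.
End-effector z-axis (col 2 of R) = (0.7071,-0.0000,0.7071)
R[0][2] = 0.7071

0.707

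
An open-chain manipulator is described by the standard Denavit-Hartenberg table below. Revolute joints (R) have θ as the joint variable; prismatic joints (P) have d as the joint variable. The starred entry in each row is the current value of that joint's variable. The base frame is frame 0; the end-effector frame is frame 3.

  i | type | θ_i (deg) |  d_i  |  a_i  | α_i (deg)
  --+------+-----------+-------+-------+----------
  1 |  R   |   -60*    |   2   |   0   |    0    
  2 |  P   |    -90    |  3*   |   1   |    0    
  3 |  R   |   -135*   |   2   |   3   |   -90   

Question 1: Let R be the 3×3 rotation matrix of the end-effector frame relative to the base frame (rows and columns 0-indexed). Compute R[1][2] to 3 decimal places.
0.259

End-effector z-axis (col 2 of R) = (-0.9659,0.2588,0.0000)
R[1][2] = 0.2588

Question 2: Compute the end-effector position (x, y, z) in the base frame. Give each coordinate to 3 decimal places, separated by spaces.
-0.090 2.398 7.000

after link 1: o_1 = (0.0000, 0.0000, 2.0000)
after link 2: o_2 = (-0.8660, -0.5000, 5.0000)
after link 3: o_3 = (-0.0896, 2.3978, 7.0000)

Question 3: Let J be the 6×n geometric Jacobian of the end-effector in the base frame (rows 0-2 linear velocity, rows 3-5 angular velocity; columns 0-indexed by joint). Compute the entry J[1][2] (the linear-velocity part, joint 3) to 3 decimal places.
axis z_2 = (0.0000,0.0000,1.0000); lever o_n−o_2 = (0.7765,2.8978,2.0000)
cross product → J_v[:, 2] = (-2.8978,0.7765,0.0000)
J_ω[:, 2] = z_2
entry J[1][2] = 0.7765

0.776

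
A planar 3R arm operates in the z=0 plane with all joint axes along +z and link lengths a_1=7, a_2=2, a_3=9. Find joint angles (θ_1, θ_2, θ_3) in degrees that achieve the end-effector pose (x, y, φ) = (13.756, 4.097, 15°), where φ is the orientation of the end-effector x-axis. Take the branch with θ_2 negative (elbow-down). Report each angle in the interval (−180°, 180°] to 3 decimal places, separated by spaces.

29.999 -149.984 134.985

wrist centre = target − a_3·(cos φ, sin φ) = (5.0627, 1.7676)
cos θ_2 = (28.7551−7²−2²)/(2·7·2) = -0.8659; θ_2 = -149.9843° (elbow-down)
β = atan2(1.7676,5.0627) = 19.2466°; ψ = atan2(-1.0005,5.2682) = -10.7528°
θ_1 = β − ψ = 29.9995°
θ_3 = φ − θ_1 − θ_2 = 134.9849° (wrapped to (-180°,180°])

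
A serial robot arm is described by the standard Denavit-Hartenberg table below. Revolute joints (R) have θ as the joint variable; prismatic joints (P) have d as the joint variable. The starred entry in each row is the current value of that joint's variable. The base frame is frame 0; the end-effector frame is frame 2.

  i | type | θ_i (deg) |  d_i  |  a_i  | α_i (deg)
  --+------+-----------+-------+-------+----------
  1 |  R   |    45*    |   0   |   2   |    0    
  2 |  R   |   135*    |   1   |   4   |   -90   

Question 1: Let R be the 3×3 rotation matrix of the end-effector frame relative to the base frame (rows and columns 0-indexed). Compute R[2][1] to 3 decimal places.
-1.000

End-effector y-axis (col 1 of R) = (-0.0000,-0.0000,-1.0000)
R[2][1] = -1.0000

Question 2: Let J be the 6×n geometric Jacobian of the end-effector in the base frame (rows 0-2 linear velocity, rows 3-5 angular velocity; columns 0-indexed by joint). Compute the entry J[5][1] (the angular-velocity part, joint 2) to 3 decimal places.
axis z_1 = (0.0000,0.0000,1.0000); lever o_n−o_1 = (-4.0000,0.0000,1.0000)
cross product → J_v[:, 1] = (-0.0000,-4.0000,0.0000)
J_ω[:, 1] = z_1
entry J[5][1] = 1.0000

1.000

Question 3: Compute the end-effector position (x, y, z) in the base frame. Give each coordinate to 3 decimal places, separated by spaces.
after link 1: o_1 = (1.4142, 1.4142, 0.0000)
after link 2: o_2 = (-2.5858, 1.4142, 1.0000)

-2.586 1.414 1.000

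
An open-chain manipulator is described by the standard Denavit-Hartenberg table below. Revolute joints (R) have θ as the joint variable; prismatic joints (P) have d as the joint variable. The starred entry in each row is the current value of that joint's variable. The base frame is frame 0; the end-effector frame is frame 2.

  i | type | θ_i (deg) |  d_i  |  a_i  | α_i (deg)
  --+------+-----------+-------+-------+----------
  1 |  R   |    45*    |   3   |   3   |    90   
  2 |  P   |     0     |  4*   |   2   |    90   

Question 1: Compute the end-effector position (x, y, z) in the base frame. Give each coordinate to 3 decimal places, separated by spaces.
6.364 0.707 3.000

after link 1: o_1 = (2.1213, 2.1213, 3.0000)
after link 2: o_2 = (6.3640, 0.7071, 3.0000)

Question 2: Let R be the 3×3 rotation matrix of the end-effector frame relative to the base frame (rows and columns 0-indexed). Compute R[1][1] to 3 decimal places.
End-effector y-axis (col 1 of R) = (0.7071,-0.7071,0.0000)
R[1][1] = -0.7071

-0.707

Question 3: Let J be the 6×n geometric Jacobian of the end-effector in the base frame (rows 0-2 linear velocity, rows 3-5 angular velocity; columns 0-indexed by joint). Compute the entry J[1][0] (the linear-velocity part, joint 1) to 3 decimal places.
axis z_0 = ẑ; lever o_n−o_0 = (6.3640,0.7071,3.0000)
cross product → J_v[:, 0] = (-0.7071,6.3640,0.0000)
J_ω[:, 0] = z_0
entry J[1][0] = 6.3640

6.364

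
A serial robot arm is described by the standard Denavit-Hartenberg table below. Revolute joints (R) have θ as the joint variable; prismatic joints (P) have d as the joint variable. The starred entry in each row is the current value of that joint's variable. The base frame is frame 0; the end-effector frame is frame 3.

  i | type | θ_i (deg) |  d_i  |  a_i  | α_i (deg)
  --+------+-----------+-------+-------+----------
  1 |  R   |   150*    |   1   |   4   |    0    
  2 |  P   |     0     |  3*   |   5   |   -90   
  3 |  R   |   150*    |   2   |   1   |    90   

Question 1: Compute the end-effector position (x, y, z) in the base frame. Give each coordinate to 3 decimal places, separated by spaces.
after link 1: o_1 = (-3.4641, 2.0000, 1.0000)
after link 2: o_2 = (-7.7942, 4.5000, 4.0000)
after link 3: o_3 = (-8.0442, 2.3349, 3.5000)

-8.044 2.335 3.500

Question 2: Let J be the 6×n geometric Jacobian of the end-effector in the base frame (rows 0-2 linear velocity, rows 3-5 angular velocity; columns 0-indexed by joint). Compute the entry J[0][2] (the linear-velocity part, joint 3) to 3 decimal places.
axis z_2 = (-0.5000,-0.8660,0.0000); lever o_n−o_2 = (-0.2500,-2.1651,-0.5000)
cross product → J_v[:, 2] = (0.4330,-0.2500,0.8660)
J_ω[:, 2] = z_2
entry J[0][2] = 0.4330

0.433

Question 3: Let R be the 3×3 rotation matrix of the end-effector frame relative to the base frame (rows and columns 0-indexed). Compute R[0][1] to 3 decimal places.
-0.500

End-effector y-axis (col 1 of R) = (-0.5000,-0.8660,0.0000)
R[0][1] = -0.5000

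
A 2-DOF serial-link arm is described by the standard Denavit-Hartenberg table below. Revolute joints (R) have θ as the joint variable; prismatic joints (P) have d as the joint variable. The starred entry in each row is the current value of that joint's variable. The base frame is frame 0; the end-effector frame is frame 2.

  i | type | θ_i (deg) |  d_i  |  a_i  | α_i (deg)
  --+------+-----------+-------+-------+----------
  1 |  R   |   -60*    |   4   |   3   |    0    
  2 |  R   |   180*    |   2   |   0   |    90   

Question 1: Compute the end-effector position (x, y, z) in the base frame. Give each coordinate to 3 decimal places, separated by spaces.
1.500 -2.598 6.000

after link 1: o_1 = (1.5000, -2.5981, 4.0000)
after link 2: o_2 = (1.5000, -2.5981, 6.0000)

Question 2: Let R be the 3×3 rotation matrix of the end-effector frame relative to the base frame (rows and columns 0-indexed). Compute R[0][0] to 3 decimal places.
End-effector x-axis (col 0 of R) = (-0.5000,0.8660,0.0000)
R[0][0] = -0.5000

-0.500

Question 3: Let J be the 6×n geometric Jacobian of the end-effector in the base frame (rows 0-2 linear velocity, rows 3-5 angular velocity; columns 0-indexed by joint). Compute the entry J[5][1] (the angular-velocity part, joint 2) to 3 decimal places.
1.000

axis z_1 = (0.0000,0.0000,1.0000); lever o_n−o_1 = (0.0000,0.0000,2.0000)
cross product → J_v[:, 1] = (0.0000,0.0000,0.0000)
J_ω[:, 1] = z_1
entry J[5][1] = 1.0000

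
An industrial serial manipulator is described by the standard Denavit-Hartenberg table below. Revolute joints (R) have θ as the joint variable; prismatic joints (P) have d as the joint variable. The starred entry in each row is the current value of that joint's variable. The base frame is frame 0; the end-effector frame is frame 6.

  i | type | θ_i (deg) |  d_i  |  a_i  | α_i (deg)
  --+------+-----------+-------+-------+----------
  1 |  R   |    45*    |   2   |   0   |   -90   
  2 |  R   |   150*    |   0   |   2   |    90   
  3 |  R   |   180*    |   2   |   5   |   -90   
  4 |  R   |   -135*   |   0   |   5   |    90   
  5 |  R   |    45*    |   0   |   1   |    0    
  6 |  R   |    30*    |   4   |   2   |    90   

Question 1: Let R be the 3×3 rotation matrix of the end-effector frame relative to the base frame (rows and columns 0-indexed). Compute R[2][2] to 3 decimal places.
End-effector z-axis (col 2 of R) = (-0.3598,0.0062,-0.9330)
R[2][2] = -0.9330

-0.933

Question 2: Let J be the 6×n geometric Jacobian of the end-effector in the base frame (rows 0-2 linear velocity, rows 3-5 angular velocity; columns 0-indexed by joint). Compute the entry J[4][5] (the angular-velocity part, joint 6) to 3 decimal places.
-0.683

axis z_5 = (-0.6830,-0.6830,0.2588); lever o_n−o_5 = (-1.4608,-4.1928,0.5353)
cross product → J_v[:, 5] = (0.7196,-0.0125,1.8660)
J_ω[:, 5] = z_5
entry J[4][5] = -0.6830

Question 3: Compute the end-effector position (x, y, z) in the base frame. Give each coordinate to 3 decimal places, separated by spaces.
0.539 -3.193 -3.209

after link 1: o_1 = (0.0000, 0.0000, 2.0000)
after link 2: o_2 = (-1.2247, -1.2247, 1.0000)
after link 3: o_3 = (2.5442, 2.5442, 1.7679)
after link 4: o_4 = (1.6292, 1.6292, -3.0617)
after link 5: o_5 = (1.9998, 0.9998, -3.7447)
after link 6: o_6 = (0.5390, -3.1931, -3.2094)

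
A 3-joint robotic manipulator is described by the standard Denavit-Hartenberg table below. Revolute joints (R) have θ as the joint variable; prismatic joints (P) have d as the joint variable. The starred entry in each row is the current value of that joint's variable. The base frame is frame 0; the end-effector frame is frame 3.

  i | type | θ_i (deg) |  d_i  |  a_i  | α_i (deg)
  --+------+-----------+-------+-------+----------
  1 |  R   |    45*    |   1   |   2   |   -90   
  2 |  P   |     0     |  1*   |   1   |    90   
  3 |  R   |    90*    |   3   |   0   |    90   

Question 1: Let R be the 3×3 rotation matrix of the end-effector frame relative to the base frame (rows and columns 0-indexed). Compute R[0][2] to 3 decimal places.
0.707

End-effector z-axis (col 2 of R) = (0.7071,0.7071,0.0000)
R[0][2] = 0.7071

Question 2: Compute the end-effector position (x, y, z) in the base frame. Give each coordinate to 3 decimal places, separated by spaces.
1.414 2.828 4.000

after link 1: o_1 = (1.4142, 1.4142, 1.0000)
after link 2: o_2 = (1.4142, 2.8284, 1.0000)
after link 3: o_3 = (1.4142, 2.8284, 4.0000)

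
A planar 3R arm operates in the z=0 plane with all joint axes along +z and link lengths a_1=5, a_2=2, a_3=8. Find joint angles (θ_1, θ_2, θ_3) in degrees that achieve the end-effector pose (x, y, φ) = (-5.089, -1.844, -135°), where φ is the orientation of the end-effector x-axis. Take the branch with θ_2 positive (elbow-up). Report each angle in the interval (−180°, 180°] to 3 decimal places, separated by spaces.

60.003 134.990 30.007

wrist centre = target − a_3·(cos φ, sin φ) = (0.5679, 3.8129)
cos θ_2 = (14.8603−5²−2²)/(2·5·2) = -0.7070; θ_2 = 134.9901° (elbow-up)
β = atan2(3.8129,0.5679) = 81.5291°; ψ = atan2(1.4145,3.5860) = 21.5260°
θ_1 = β − ψ = 60.0031°
θ_3 = φ − θ_1 − θ_2 = 30.0069° (wrapped to (-180°,180°])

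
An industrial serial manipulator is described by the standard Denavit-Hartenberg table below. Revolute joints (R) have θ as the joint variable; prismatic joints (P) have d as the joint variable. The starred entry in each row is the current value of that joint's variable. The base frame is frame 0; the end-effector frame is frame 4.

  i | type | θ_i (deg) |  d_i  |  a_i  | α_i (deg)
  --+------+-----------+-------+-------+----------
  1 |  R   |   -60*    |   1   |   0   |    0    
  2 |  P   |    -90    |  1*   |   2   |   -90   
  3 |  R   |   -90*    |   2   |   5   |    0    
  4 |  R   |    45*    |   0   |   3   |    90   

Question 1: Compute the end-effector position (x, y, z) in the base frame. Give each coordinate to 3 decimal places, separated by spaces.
after link 1: o_1 = (0.0000, 0.0000, 1.0000)
after link 2: o_2 = (-1.7321, -1.0000, 2.0000)
after link 3: o_3 = (-0.7321, -2.7321, 7.0000)
after link 4: o_4 = (-2.5692, -3.7927, 9.1213)

-2.569 -3.793 9.121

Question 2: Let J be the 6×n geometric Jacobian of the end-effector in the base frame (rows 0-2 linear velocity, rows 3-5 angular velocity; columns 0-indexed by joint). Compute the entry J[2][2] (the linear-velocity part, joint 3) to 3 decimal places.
-2.121

axis z_2 = (0.5000,-0.8660,0.0000); lever o_n−o_2 = (-0.8371,-2.7927,7.1213)
cross product → J_v[:, 2] = (-6.1672,-3.5607,-2.1213)
J_ω[:, 2] = z_2
entry J[2][2] = -2.1213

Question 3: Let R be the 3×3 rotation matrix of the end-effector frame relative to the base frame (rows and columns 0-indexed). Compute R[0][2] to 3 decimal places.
End-effector z-axis (col 2 of R) = (0.6124,0.3536,0.7071)
R[0][2] = 0.6124

0.612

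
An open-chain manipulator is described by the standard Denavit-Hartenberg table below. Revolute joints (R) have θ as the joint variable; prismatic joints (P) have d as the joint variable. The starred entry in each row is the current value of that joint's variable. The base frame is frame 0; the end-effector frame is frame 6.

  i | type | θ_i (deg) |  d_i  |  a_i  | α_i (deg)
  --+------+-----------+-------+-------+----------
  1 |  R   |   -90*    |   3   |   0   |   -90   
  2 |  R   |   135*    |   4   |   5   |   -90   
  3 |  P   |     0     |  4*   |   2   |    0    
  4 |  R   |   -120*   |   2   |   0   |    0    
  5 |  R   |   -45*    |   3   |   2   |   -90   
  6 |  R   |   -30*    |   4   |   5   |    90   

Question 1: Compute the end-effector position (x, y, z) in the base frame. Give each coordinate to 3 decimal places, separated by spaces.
9.502 9.490 9.773

after link 1: o_1 = (0.0000, 0.0000, 3.0000)
after link 2: o_2 = (4.0000, 3.5355, -0.5355)
after link 3: o_3 = (4.0000, 7.7782, 0.8787)
after link 4: o_4 = (4.0000, 9.1924, 2.2929)
after link 5: o_5 = (4.5176, 9.9477, 5.7802)
after link 6: o_6 = (9.5021, 9.4900, 9.7735)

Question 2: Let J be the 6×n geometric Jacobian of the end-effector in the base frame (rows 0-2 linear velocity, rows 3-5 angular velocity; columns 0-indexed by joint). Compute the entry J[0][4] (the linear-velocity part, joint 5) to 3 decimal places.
5.079

axis z_4 = (-0.0000,0.7071,0.7071); lever o_n−o_4 = (5.5021,0.2976,7.4806)
cross product → J_v[:, 4] = (5.0792,3.8905,-3.8905)
J_ω[:, 4] = z_4
entry J[0][4] = 5.0792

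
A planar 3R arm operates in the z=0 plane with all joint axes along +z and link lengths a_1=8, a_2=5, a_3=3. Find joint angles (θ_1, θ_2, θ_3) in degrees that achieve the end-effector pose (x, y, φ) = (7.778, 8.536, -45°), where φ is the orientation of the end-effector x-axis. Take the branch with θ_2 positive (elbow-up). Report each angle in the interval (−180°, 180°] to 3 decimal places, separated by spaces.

45.005 44.992 -134.997

wrist centre = target − a_3·(cos φ, sin φ) = (5.6567, 10.6573)
cos θ_2 = (145.5765−8²−5²)/(2·8·5) = 0.7072; θ_2 = 44.9919° (elbow-up)
β = atan2(10.6573,5.6567) = 62.0416°; ψ = atan2(3.5350,11.5360) = 17.0369°
θ_1 = β − ψ = 45.0047°
θ_3 = φ − θ_1 − θ_2 = -134.9967° (wrapped to (-180°,180°])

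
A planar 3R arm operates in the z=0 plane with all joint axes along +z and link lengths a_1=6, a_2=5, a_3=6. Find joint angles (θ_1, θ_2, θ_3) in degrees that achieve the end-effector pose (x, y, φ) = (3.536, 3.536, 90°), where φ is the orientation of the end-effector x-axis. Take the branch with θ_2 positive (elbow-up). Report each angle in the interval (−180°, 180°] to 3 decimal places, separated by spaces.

-89.991 134.999 44.992

wrist centre = target − a_3·(cos φ, sin φ) = (3.5360, -2.4640)
cos θ_2 = (18.5746−6²−5²)/(2·6·5) = -0.7071; θ_2 = 134.9987° (elbow-up)
β = atan2(-2.4640,3.5360) = -34.8700°; ψ = atan2(3.5356,2.4645) = 55.1211°
θ_1 = β − ψ = -89.9911°
θ_3 = φ − θ_1 − θ_2 = 44.9924° (wrapped to (-180°,180°])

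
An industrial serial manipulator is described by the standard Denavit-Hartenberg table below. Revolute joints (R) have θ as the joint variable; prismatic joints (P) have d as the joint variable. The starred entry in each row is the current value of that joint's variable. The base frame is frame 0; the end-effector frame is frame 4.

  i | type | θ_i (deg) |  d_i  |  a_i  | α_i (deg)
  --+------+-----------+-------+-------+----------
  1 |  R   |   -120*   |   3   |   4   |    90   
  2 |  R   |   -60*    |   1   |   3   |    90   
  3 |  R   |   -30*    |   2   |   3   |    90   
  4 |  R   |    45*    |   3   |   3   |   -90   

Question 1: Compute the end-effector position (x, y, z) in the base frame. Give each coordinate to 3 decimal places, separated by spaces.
after link 1: o_1 = (-2.0000, -3.4641, 3.0000)
after link 2: o_2 = (-3.6160, -4.2631, 0.4019)
after link 3: o_3 = (-2.1005, -4.6381, -2.8481)
after link 4: o_4 = (1.9024, -5.0225, -4.2007)

1.902 -5.022 -4.201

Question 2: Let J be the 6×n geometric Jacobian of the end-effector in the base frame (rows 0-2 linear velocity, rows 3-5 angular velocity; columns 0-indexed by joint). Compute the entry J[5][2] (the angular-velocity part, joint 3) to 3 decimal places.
-0.500

axis z_2 = (0.4330,0.7500,-0.5000); lever o_n−o_2 = (5.5184,-0.7594,-4.6026)
cross product → J_v[:, 2] = (-3.8316,-0.7662,-4.4676)
J_ω[:, 2] = z_2
entry J[5][2] = -0.5000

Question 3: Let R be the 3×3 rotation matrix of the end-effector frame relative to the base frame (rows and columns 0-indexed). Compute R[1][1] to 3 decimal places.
0.217

End-effector y-axis (col 1 of R) = (-0.8750,0.2165,-0.4330)
R[1][1] = 0.2165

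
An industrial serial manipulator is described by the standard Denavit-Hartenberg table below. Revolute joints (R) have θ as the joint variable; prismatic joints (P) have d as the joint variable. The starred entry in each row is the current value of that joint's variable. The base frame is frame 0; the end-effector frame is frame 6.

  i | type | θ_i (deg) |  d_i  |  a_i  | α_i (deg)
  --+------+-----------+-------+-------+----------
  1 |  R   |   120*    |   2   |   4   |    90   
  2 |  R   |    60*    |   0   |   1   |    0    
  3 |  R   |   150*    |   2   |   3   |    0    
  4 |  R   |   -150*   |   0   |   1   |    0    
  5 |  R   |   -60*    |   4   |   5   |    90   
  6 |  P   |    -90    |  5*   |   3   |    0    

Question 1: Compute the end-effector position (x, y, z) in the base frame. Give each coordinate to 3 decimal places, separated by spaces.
-1.103 7.910 -2.768

after link 1: o_1 = (-2.0000, 3.4641, 2.0000)
after link 2: o_2 = (-2.2500, 3.8971, 2.8660)
after link 3: o_3 = (0.7811, 2.6471, 1.3660)
after link 4: o_4 = (0.5311, 3.0801, 2.2321)
after link 5: o_5 = (1.4952, 9.4103, 2.2321)
after link 6: o_6 = (-1.1029, 7.9103, -2.7679)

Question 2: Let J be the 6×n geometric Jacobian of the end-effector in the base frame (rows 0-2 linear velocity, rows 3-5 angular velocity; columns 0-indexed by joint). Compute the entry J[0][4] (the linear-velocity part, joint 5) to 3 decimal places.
axis z_4 = (0.8660,0.5000,0.0000); lever o_n−o_4 = (-1.6340,4.8301,-5.0000)
cross product → J_v[:, 4] = (-2.5000,4.3301,5.0000)
J_ω[:, 4] = z_4
entry J[0][4] = -2.5000

-2.500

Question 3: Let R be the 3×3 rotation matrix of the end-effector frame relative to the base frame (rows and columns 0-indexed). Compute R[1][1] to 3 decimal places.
0.866

End-effector y-axis (col 1 of R) = (-0.5000,0.8660,0.0000)
R[1][1] = 0.8660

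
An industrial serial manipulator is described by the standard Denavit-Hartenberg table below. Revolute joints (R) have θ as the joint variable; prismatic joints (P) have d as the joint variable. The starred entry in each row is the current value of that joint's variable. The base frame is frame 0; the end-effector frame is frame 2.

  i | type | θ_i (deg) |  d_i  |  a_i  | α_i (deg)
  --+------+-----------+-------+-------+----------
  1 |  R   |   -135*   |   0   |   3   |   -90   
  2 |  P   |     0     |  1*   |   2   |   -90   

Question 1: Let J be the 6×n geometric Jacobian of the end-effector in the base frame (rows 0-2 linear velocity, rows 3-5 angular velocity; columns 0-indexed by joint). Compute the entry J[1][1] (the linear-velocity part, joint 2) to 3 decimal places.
-0.707

prismatic axis z_1 = (0.7071,-0.7071,0.0000)
J_v[:, 1] = z_1; J_ω[:, 1] = (0,0,0)
entry J[1][1] = -0.7071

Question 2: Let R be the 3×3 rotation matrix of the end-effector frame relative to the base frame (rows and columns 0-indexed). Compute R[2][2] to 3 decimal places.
-1.000

End-effector z-axis (col 2 of R) = (0.0000,-0.0000,-1.0000)
R[2][2] = -1.0000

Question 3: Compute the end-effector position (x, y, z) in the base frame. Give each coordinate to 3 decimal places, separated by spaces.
-2.828 -4.243 0.000

after link 1: o_1 = (-2.1213, -2.1213, 0.0000)
after link 2: o_2 = (-2.8284, -4.2426, 0.0000)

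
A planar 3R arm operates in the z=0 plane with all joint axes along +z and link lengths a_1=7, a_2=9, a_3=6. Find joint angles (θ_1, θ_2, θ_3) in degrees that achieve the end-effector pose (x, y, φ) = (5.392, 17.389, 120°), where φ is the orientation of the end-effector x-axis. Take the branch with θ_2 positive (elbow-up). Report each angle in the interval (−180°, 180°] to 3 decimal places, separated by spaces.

wrist centre = target − a_3·(cos φ, sin φ) = (8.3920, 12.1928)
cos θ_2 = (219.0912−7²−9²)/(2·7·9) = 0.7071; θ_2 = 45.0027° (elbow-up)
β = atan2(12.1928,8.3920) = 55.4614°; ψ = atan2(6.3643,13.3637) = 25.4655°
θ_1 = β − ψ = 29.9959°
θ_3 = φ − θ_1 − θ_2 = 45.0013° (wrapped to (-180°,180°])

29.996 45.003 45.001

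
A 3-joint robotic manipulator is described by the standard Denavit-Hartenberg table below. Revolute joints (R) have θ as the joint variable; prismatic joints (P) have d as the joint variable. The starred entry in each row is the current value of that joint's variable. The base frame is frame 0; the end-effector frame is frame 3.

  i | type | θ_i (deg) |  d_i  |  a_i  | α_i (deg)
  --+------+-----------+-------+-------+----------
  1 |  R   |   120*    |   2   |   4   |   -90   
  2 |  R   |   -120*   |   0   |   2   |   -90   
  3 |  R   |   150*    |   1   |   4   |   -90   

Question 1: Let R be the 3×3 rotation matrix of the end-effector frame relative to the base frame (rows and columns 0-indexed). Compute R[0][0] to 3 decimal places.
0.217

End-effector x-axis (col 0 of R) = (0.2165,0.6250,-0.7500)
R[0][0] = 0.2165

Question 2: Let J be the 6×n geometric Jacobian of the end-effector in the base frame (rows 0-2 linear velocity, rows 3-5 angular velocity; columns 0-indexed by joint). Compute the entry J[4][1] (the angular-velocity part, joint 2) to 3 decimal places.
axis z_1 = (-0.8660,-0.5000,0.0000); lever o_n−o_1 = (0.9330,2.3840,-0.7679)
cross product → J_v[:, 1] = (0.3840,-0.6651,-1.5981)
J_ω[:, 1] = z_1
entry J[4][1] = -0.5000

-0.500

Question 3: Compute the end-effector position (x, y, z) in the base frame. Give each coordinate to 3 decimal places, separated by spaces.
after link 1: o_1 = (-2.0000, 3.4641, 2.0000)
after link 2: o_2 = (-1.5000, 2.5981, 3.7321)
after link 3: o_3 = (-1.0670, 5.8481, 1.2321)

-1.067 5.848 1.232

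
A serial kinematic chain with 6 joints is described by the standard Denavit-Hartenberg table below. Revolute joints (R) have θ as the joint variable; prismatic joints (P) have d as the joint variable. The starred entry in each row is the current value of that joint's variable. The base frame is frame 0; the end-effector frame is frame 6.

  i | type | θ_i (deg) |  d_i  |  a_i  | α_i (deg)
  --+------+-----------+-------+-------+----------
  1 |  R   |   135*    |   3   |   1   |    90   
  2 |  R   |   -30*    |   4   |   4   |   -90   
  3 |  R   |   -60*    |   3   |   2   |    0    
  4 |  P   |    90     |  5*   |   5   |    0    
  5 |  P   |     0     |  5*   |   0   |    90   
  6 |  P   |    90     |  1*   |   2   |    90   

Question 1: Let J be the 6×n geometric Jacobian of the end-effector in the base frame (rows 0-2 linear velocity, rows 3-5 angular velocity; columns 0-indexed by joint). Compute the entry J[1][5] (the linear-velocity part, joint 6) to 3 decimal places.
prismatic axis z_5 = (0.3062,0.9186,-0.2500)
J_v[:, 5] = z_5; J_ω[:, 5] = (0,0,0)
entry J[1][5] = 0.9186

0.919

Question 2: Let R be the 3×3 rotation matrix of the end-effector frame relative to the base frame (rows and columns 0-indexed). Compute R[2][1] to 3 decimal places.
End-effector y-axis (col 1 of R) = (0.3062,0.9186,-0.2500)
R[2][1] = -0.2500

-0.250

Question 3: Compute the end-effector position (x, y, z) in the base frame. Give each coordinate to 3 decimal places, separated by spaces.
-9.132 14.928 11.075

after link 1: o_1 = (-0.7071, 0.7071, 3.0000)
after link 2: o_2 = (-0.3282, 5.9850, 1.0000)
after link 3: o_3 = (-0.7765, 8.8828, 3.0981)
after link 4: o_4 = (-6.9636, 11.5345, 5.2631)
after link 5: o_5 = (-8.7314, 13.3022, 9.5933)
after link 6: o_6 = (-9.1323, 14.9279, 11.0753)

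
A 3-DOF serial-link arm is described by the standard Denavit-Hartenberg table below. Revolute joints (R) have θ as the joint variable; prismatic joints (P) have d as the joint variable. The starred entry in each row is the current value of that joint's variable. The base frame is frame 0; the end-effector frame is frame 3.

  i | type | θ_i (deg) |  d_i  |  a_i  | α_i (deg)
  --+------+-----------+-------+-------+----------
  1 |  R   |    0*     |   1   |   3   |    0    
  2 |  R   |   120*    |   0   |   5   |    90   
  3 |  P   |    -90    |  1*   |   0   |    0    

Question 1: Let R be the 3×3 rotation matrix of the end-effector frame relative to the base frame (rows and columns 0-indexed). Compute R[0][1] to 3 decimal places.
End-effector y-axis (col 1 of R) = (-0.5000,0.8660,0.0000)
R[0][1] = -0.5000

-0.500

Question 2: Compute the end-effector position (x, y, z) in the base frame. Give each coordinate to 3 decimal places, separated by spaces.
1.366 4.830 1.000

after link 1: o_1 = (3.0000, 0.0000, 1.0000)
after link 2: o_2 = (0.5000, 4.3301, 1.0000)
after link 3: o_3 = (1.3660, 4.8301, 1.0000)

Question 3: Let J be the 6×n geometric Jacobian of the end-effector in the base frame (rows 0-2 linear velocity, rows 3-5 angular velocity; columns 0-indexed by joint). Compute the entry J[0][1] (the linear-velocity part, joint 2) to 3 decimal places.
axis z_1 = (0.0000,0.0000,1.0000); lever o_n−o_1 = (-1.6340,4.8301,0.0000)
cross product → J_v[:, 1] = (-4.8301,-1.6340,0.0000)
J_ω[:, 1] = z_1
entry J[0][1] = -4.8301

-4.830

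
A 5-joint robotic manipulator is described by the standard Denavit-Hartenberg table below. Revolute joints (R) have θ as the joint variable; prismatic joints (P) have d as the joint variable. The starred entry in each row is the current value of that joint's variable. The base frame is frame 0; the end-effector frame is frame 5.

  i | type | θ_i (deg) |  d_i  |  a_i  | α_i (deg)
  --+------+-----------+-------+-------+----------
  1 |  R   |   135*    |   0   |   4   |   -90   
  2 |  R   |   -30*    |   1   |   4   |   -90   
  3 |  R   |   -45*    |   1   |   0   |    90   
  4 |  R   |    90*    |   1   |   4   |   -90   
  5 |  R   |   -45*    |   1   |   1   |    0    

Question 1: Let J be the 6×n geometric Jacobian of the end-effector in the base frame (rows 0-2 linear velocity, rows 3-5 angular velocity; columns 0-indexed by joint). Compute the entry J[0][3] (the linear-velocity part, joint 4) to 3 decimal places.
4.745

axis z_3 = (-0.0670,-0.9330,-0.3536); lever o_n−o_3 = (-0.8456,0.1384,-5.0336)
cross product → J_v[:, 3] = (4.7453,-0.0382,-0.7982)
J_ω[:, 3] = z_3
entry J[0][3] = 4.7453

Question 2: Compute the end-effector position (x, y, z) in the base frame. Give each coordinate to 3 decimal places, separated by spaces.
-7.184 5.063 -3.900

after link 1: o_1 = (-2.8284, 2.8284, 0.0000)
after link 2: o_2 = (-5.9850, 4.5708, 2.0000)
after link 3: o_3 = (-6.3386, 4.9244, 1.1340)
after link 4: o_4 = (-7.8198, 5.4056, -2.6837)
after link 5: o_5 = (-7.1841, 5.0628, -3.8996)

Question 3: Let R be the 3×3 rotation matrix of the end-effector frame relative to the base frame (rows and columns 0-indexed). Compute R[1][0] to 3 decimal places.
End-effector x-axis (col 0 of R) = (-0.2974,-0.4097,-0.8624)
R[1][0] = -0.4097

-0.410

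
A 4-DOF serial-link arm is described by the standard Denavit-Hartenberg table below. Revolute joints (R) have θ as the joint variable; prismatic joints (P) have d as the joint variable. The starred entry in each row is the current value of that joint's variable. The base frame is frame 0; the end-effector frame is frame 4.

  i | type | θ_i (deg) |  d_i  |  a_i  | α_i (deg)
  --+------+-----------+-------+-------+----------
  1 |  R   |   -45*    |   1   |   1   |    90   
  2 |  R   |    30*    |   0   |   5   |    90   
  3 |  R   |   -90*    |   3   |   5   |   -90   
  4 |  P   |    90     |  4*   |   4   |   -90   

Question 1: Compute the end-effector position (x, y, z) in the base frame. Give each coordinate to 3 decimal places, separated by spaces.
9.400 -2.329 6.366

after link 1: o_1 = (0.7071, -0.7071, 1.0000)
after link 2: o_2 = (3.7690, -3.7690, 3.5000)
after link 3: o_3 = (8.3652, -1.2941, 0.9019)
after link 4: o_4 = (9.4004, -2.3294, 6.3660)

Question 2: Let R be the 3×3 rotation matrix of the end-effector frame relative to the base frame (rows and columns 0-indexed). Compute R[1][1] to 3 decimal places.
End-effector y-axis (col 1 of R) = (-0.6124,0.6124,-0.5000)
R[1][1] = 0.6124

0.612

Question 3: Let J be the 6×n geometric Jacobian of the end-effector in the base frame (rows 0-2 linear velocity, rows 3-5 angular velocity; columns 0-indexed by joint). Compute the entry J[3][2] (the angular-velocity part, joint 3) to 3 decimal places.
axis z_2 = (0.3536,-0.3536,-0.8660); lever o_n−o_2 = (5.6315,1.4396,2.8660)
cross product → J_v[:, 2] = (0.2334,-5.8903,2.5000)
J_ω[:, 2] = z_2
entry J[3][2] = 0.3536

0.354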